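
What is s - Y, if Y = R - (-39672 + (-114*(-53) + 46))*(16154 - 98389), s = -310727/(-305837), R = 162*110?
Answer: 844649133556267/305837 ≈ 2.7618e+9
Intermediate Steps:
R = 17820
s = 310727/305837 (s = -310727*(-1/305837) = 310727/305837 ≈ 1.0160)
Y = -2761762420 (Y = 17820 - (-39672 + (-114*(-53) + 46))*(16154 - 98389) = 17820 - (-39672 + (6042 + 46))*(-82235) = 17820 - (-39672 + 6088)*(-82235) = 17820 - (-33584)*(-82235) = 17820 - 1*2761780240 = 17820 - 2761780240 = -2761762420)
s - Y = 310727/305837 - 1*(-2761762420) = 310727/305837 + 2761762420 = 844649133556267/305837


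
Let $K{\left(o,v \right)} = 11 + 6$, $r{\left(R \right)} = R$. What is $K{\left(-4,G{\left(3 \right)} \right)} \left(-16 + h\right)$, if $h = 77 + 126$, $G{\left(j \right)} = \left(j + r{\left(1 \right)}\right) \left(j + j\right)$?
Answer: $3179$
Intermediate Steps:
$G{\left(j \right)} = 2 j \left(1 + j\right)$ ($G{\left(j \right)} = \left(j + 1\right) \left(j + j\right) = \left(1 + j\right) 2 j = 2 j \left(1 + j\right)$)
$K{\left(o,v \right)} = 17$
$h = 203$
$K{\left(-4,G{\left(3 \right)} \right)} \left(-16 + h\right) = 17 \left(-16 + 203\right) = 17 \cdot 187 = 3179$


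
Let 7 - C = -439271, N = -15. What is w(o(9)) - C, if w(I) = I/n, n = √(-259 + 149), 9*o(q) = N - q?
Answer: -439278 + 4*I*√110/165 ≈ -4.3928e+5 + 0.25426*I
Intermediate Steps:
o(q) = -5/3 - q/9 (o(q) = (-15 - q)/9 = -5/3 - q/9)
C = 439278 (C = 7 - 1*(-439271) = 7 + 439271 = 439278)
n = I*√110 (n = √(-110) = I*√110 ≈ 10.488*I)
w(I) = -I*I*√110/110 (w(I) = I/((I*√110)) = I*(-I*√110/110) = -I*I*√110/110)
w(o(9)) - C = -I*(-5/3 - ⅑*9)*√110/110 - 1*439278 = -I*(-5/3 - 1)*√110/110 - 439278 = -1/110*I*(-8/3)*√110 - 439278 = 4*I*√110/165 - 439278 = -439278 + 4*I*√110/165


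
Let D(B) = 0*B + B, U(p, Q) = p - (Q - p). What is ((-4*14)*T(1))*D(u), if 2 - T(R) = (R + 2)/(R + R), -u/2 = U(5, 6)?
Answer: 224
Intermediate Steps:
U(p, Q) = -Q + 2*p (U(p, Q) = p + (p - Q) = -Q + 2*p)
u = -8 (u = -2*(-1*6 + 2*5) = -2*(-6 + 10) = -2*4 = -8)
T(R) = 2 - (2 + R)/(2*R) (T(R) = 2 - (R + 2)/(R + R) = 2 - (2 + R)/(2*R))
D(B) = B (D(B) = 0 + B = B)
((-4*14)*T(1))*D(u) = ((-4*14)*(3/2 - 1/1))*(-8) = -56*(3/2 - 1*1)*(-8) = -56*(3/2 - 1)*(-8) = -56*1/2*(-8) = -28*(-8) = 224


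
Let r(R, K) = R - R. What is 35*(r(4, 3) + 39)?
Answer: 1365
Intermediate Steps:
r(R, K) = 0
35*(r(4, 3) + 39) = 35*(0 + 39) = 35*39 = 1365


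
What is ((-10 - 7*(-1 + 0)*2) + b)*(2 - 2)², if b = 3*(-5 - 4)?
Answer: 0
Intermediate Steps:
b = -27 (b = 3*(-9) = -27)
((-10 - 7*(-1 + 0)*2) + b)*(2 - 2)² = ((-10 - 7*(-1 + 0)*2) - 27)*(2 - 2)² = ((-10 - (-7)*2) - 27)*0² = ((-10 - 7*(-2)) - 27)*0 = ((-10 + 14) - 27)*0 = (4 - 27)*0 = -23*0 = 0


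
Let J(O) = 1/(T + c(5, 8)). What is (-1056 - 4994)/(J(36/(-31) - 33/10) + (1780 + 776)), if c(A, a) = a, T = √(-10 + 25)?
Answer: -757774600/320164561 - 6050*√15/320164561 ≈ -2.3669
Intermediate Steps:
T = √15 ≈ 3.8730
J(O) = 1/(8 + √15) (J(O) = 1/(√15 + 8) = 1/(8 + √15))
(-1056 - 4994)/(J(36/(-31) - 33/10) + (1780 + 776)) = (-1056 - 4994)/((8/49 - √15/49) + (1780 + 776)) = -6050/((8/49 - √15/49) + 2556) = -6050/(125252/49 - √15/49)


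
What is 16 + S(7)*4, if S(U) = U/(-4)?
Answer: 9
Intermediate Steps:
S(U) = -U/4 (S(U) = U*(-¼) = -U/4)
16 + S(7)*4 = 16 - ¼*7*4 = 16 - 7/4*4 = 16 - 7 = 9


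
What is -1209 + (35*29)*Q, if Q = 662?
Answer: 670721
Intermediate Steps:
-1209 + (35*29)*Q = -1209 + (35*29)*662 = -1209 + 1015*662 = -1209 + 671930 = 670721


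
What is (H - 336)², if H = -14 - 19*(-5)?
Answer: 65025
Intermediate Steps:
H = 81 (H = -14 + 95 = 81)
(H - 336)² = (81 - 336)² = (-255)² = 65025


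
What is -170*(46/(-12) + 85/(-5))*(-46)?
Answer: -488750/3 ≈ -1.6292e+5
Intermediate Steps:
-170*(46/(-12) + 85/(-5))*(-46) = -170*(46*(-1/12) + 85*(-1/5))*(-46) = -170*(-23/6 - 17)*(-46) = -170*(-125/6)*(-46) = (10625/3)*(-46) = -488750/3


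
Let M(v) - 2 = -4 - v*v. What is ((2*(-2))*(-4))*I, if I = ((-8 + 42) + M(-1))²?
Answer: 15376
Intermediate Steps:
M(v) = -2 - v² (M(v) = 2 + (-4 - v*v) = 2 + (-4 - v²) = -2 - v²)
I = 961 (I = ((-8 + 42) + (-2 - 1*(-1)²))² = (34 + (-2 - 1*1))² = (34 + (-2 - 1))² = (34 - 3)² = 31² = 961)
((2*(-2))*(-4))*I = ((2*(-2))*(-4))*961 = -4*(-4)*961 = 16*961 = 15376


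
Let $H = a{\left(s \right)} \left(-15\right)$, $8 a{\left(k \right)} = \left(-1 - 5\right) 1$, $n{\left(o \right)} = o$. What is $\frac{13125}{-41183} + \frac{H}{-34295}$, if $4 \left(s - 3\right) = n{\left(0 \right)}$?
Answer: $- \frac{360468147}{1129896788} \approx -0.31903$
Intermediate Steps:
$s = 3$ ($s = 3 + \frac{1}{4} \cdot 0 = 3 + 0 = 3$)
$a{\left(k \right)} = - \frac{3}{4}$ ($a{\left(k \right)} = \frac{\left(-1 - 5\right) 1}{8} = \frac{\left(-6\right) 1}{8} = \frac{1}{8} \left(-6\right) = - \frac{3}{4}$)
$H = \frac{45}{4}$ ($H = \left(- \frac{3}{4}\right) \left(-15\right) = \frac{45}{4} \approx 11.25$)
$\frac{13125}{-41183} + \frac{H}{-34295} = \frac{13125}{-41183} + \frac{45}{4 \left(-34295\right)} = 13125 \left(- \frac{1}{41183}\right) + \frac{45}{4} \left(- \frac{1}{34295}\right) = - \frac{13125}{41183} - \frac{9}{27436} = - \frac{360468147}{1129896788}$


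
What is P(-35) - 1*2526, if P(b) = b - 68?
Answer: -2629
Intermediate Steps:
P(b) = -68 + b
P(-35) - 1*2526 = (-68 - 35) - 1*2526 = -103 - 2526 = -2629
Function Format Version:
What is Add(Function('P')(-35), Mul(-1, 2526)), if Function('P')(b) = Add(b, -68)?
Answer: -2629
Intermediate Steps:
Function('P')(b) = Add(-68, b)
Add(Function('P')(-35), Mul(-1, 2526)) = Add(Add(-68, -35), Mul(-1, 2526)) = Add(-103, -2526) = -2629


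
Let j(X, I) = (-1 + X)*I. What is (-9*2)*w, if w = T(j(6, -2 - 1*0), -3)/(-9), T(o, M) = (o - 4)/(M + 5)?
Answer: -14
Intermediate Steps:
j(X, I) = I*(-1 + X)
T(o, M) = (-4 + o)/(5 + M)
w = 7/9 (w = ((-4 + (-2 - 1*0)*(-1 + 6))/(5 - 3))/(-9) = ((-4 + (-2 + 0)*5)/2)*(-⅑) = ((-4 - 2*5)/2)*(-⅑) = ((-4 - 10)/2)*(-⅑) = ((½)*(-14))*(-⅑) = -7*(-⅑) = 7/9 ≈ 0.77778)
(-9*2)*w = -9*2*(7/9) = -18*7/9 = -14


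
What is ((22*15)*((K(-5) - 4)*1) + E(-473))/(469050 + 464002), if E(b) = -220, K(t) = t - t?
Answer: -385/233263 ≈ -0.0016505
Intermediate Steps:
K(t) = 0
((22*15)*((K(-5) - 4)*1) + E(-473))/(469050 + 464002) = ((22*15)*((0 - 4)*1) - 220)/(469050 + 464002) = (330*(-4*1) - 220)/933052 = (330*(-4) - 220)*(1/933052) = (-1320 - 220)*(1/933052) = -1540*1/933052 = -385/233263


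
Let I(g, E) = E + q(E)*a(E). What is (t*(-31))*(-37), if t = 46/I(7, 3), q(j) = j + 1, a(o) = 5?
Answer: 2294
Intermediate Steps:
q(j) = 1 + j
I(g, E) = 5 + 6*E (I(g, E) = E + (1 + E)*5 = E + (5 + 5*E) = 5 + 6*E)
t = 2 (t = 46/(5 + 6*3) = 46/(5 + 18) = 46/23 = 46*(1/23) = 2)
(t*(-31))*(-37) = (2*(-31))*(-37) = -62*(-37) = 2294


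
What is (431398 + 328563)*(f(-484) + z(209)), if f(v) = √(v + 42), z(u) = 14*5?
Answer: 53197270 + 759961*I*√442 ≈ 5.3197e+7 + 1.5977e+7*I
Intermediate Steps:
z(u) = 70
f(v) = √(42 + v)
(431398 + 328563)*(f(-484) + z(209)) = (431398 + 328563)*(√(42 - 484) + 70) = 759961*(√(-442) + 70) = 759961*(I*√442 + 70) = 759961*(70 + I*√442) = 53197270 + 759961*I*√442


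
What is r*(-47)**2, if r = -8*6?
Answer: -106032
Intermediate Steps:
r = -48
r*(-47)**2 = -48*(-47)**2 = -48*2209 = -106032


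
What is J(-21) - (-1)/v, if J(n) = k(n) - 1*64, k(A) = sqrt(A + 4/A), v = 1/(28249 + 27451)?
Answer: 55636 + I*sqrt(9345)/21 ≈ 55636.0 + 4.6033*I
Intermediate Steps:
v = 1/55700 ≈ 1.7953e-5
J(n) = -64 + sqrt(n + 4/n) (J(n) = sqrt(n + 4/n) - 1*64 = sqrt(n + 4/n) - 64 = -64 + sqrt(n + 4/n))
J(-21) - (-1)/v = (-64 + sqrt(-21 + 4/(-21))) - (-1)/1/55700 = (-64 + sqrt(-21 + 4*(-1/21))) - (-1)*55700 = (-64 + sqrt(-21 - 4/21)) - 1*(-55700) = (-64 + sqrt(-445/21)) + 55700 = (-64 + I*sqrt(9345)/21) + 55700 = 55636 + I*sqrt(9345)/21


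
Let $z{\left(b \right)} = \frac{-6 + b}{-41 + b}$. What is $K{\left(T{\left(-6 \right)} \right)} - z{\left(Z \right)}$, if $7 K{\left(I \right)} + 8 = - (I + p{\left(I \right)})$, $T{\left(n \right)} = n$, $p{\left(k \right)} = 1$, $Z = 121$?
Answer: $- \frac{209}{112} \approx -1.8661$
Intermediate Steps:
$K{\left(I \right)} = - \frac{9}{7} - \frac{I}{7}$ ($K{\left(I \right)} = - \frac{8}{7} + \frac{\left(-1\right) \left(I + 1\right)}{7} = - \frac{8}{7} + \frac{\left(-1\right) \left(1 + I\right)}{7} = - \frac{8}{7} + \frac{-1 - I}{7} = - \frac{8}{7} - \left(\frac{1}{7} + \frac{I}{7}\right) = - \frac{9}{7} - \frac{I}{7}$)
$z{\left(b \right)} = \frac{-6 + b}{-41 + b}$
$K{\left(T{\left(-6 \right)} \right)} - z{\left(Z \right)} = \left(- \frac{9}{7} - - \frac{6}{7}\right) - \frac{-6 + 121}{-41 + 121} = \left(- \frac{9}{7} + \frac{6}{7}\right) - \frac{1}{80} \cdot 115 = - \frac{3}{7} - \frac{1}{80} \cdot 115 = - \frac{3}{7} - \frac{23}{16} = - \frac{209}{112}$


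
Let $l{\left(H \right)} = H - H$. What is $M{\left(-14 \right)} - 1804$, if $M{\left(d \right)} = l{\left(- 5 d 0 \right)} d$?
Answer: $-1804$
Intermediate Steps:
$l{\left(H \right)} = 0$
$M{\left(d \right)} = 0$ ($M{\left(d \right)} = 0 d = 0$)
$M{\left(-14 \right)} - 1804 = 0 - 1804 = -1804$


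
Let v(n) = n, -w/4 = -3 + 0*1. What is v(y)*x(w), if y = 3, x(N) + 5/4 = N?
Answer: 129/4 ≈ 32.250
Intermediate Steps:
w = 12 (w = -4*(-3 + 0*1) = -4*(-3 + 0) = -4*(-3) = 12)
x(N) = -5/4 + N
v(y)*x(w) = 3*(-5/4 + 12) = 3*(43/4) = 129/4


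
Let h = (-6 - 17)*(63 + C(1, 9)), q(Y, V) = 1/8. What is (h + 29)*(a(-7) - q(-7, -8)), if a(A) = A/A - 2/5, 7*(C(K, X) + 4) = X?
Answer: -180557/280 ≈ -644.85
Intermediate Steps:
q(Y, V) = 1/8
C(K, X) = -4 + X/7
a(A) = 3/5 (a(A) = 1 - 2*1/5 = 1 - 2/5 = 3/5)
h = -9706/7 (h = (-6 - 17)*(63 + (-4 + (1/7)*9)) = -23*(63 + (-4 + 9/7)) = -23*(63 - 19/7) = -23*422/7 = -9706/7 ≈ -1386.6)
(h + 29)*(a(-7) - q(-7, -8)) = (-9706/7 + 29)*(3/5 - 1*1/8) = -9503*(3/5 - 1/8)/7 = -9503/7*19/40 = -180557/280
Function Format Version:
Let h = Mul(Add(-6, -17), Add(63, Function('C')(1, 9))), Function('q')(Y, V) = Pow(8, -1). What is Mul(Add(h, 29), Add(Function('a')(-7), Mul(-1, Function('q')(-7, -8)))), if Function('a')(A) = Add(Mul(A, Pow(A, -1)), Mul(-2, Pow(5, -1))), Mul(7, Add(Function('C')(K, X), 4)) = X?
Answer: Rational(-180557, 280) ≈ -644.85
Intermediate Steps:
Function('q')(Y, V) = Rational(1, 8)
Function('C')(K, X) = Add(-4, Mul(Rational(1, 7), X))
Function('a')(A) = Rational(3, 5) (Function('a')(A) = Add(1, Mul(-2, Rational(1, 5))) = Add(1, Rational(-2, 5)) = Rational(3, 5))
h = Rational(-9706, 7) (h = Mul(Add(-6, -17), Add(63, Add(-4, Mul(Rational(1, 7), 9)))) = Mul(-23, Add(63, Add(-4, Rational(9, 7)))) = Mul(-23, Add(63, Rational(-19, 7))) = Mul(-23, Rational(422, 7)) = Rational(-9706, 7) ≈ -1386.6)
Mul(Add(h, 29), Add(Function('a')(-7), Mul(-1, Function('q')(-7, -8)))) = Mul(Add(Rational(-9706, 7), 29), Add(Rational(3, 5), Mul(-1, Rational(1, 8)))) = Mul(Rational(-9503, 7), Add(Rational(3, 5), Rational(-1, 8))) = Mul(Rational(-9503, 7), Rational(19, 40)) = Rational(-180557, 280)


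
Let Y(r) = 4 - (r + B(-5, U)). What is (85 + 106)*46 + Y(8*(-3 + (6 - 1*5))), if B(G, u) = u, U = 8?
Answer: 8798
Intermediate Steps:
Y(r) = -4 - r (Y(r) = 4 - (r + 8) = 4 - (8 + r) = 4 + (-8 - r) = -4 - r)
(85 + 106)*46 + Y(8*(-3 + (6 - 1*5))) = (85 + 106)*46 + (-4 - 8*(-3 + (6 - 1*5))) = 191*46 + (-4 - 8*(-3 + (6 - 5))) = 8786 + (-4 - 8*(-3 + 1)) = 8786 + (-4 - 8*(-2)) = 8786 + (-4 - 1*(-16)) = 8786 + (-4 + 16) = 8786 + 12 = 8798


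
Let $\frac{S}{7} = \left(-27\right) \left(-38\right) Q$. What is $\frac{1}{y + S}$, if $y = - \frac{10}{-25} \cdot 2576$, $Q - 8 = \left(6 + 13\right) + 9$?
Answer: $\frac{5}{1297912} \approx 3.8523 \cdot 10^{-6}$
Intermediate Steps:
$Q = 36$ ($Q = 8 + \left(\left(6 + 13\right) + 9\right) = 8 + \left(19 + 9\right) = 8 + 28 = 36$)
$y = \frac{5152}{5}$ ($y = \left(-10\right) \left(- \frac{1}{25}\right) 2576 = \frac{2}{5} \cdot 2576 = \frac{5152}{5} \approx 1030.4$)
$S = 258552$ ($S = 7 \left(-27\right) \left(-38\right) 36 = 7 \cdot 1026 \cdot 36 = 7 \cdot 36936 = 258552$)
$\frac{1}{y + S} = \frac{1}{\frac{5152}{5} + 258552} = \frac{1}{\frac{1297912}{5}} = \frac{5}{1297912}$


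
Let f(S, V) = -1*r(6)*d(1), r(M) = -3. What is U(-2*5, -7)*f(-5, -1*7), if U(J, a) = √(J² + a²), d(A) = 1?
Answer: 3*√149 ≈ 36.620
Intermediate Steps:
f(S, V) = 3 (f(S, V) = -1*(-3) = 3)
U(-2*5, -7)*f(-5, -1*7) = √((-2*5)² + (-7)²)*3 = √((-10)² + 49)*3 = √(100 + 49)*3 = √149*3 = 3*√149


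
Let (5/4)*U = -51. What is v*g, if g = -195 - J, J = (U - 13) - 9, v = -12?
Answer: 7932/5 ≈ 1586.4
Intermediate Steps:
U = -204/5 (U = (4/5)*(-51) = -204/5 ≈ -40.800)
J = -314/5 (J = (-204/5 - 13) - 9 = -269/5 - 9 = -314/5 ≈ -62.800)
g = -661/5 (g = -195 - 1*(-314/5) = -195 + 314/5 = -661/5 ≈ -132.20)
v*g = -12*(-661/5) = 7932/5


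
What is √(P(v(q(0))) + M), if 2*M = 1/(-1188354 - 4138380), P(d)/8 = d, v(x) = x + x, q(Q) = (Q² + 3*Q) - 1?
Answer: I*√453985524371463/5326734 ≈ 4.0*I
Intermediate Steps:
q(Q) = -1 + Q² + 3*Q
v(x) = 2*x
P(d) = 8*d
M = -1/10653468 (M = 1/(2*(-1188354 - 4138380)) = (½)/(-5326734) = (½)*(-1/5326734) = -1/10653468 ≈ -9.3866e-8)
√(P(v(q(0))) + M) = √(8*(2*(-1 + 0² + 3*0)) - 1/10653468) = √(8*(2*(-1 + 0 + 0)) - 1/10653468) = √(8*(2*(-1)) - 1/10653468) = √(8*(-2) - 1/10653468) = √(-16 - 1/10653468) = √(-170455489/10653468) = I*√453985524371463/5326734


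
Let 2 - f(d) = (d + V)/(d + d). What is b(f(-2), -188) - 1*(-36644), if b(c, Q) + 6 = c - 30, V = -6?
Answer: 36608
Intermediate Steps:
f(d) = 2 - (-6 + d)/(2*d) (f(d) = 2 - (d - 6)/(d + d) = 2 - (-6 + d)/(2*d))
b(c, Q) = -36 + c (b(c, Q) = -6 + (c - 30) = -6 + (-30 + c) = -36 + c)
b(f(-2), -188) - 1*(-36644) = (-36 + (3/2 + 3/(-2))) - 1*(-36644) = (-36 + (3/2 + 3*(-½))) + 36644 = (-36 + (3/2 - 3/2)) + 36644 = (-36 + 0) + 36644 = -36 + 36644 = 36608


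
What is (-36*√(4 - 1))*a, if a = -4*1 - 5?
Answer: 324*√3 ≈ 561.18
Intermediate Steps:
a = -9 (a = -4 - 5 = -9)
(-36*√(4 - 1))*a = -36*√(4 - 1)*(-9) = -36*√3*(-9) = 324*√3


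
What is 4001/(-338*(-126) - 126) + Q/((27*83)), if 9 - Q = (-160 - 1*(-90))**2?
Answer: -22079489/10573038 ≈ -2.0883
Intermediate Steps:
Q = -4891 (Q = 9 - (-160 - 1*(-90))**2 = 9 - (-160 + 90)**2 = 9 - 1*(-70)**2 = 9 - 1*4900 = 9 - 4900 = -4891)
4001/(-338*(-126) - 126) + Q/((27*83)) = 4001/(-338*(-126) - 126) - 4891/(27*83) = 4001/(42588 - 126) - 4891/2241 = 4001/42462 - 4891*1/2241 = 4001*(1/42462) - 4891/2241 = 4001/42462 - 4891/2241 = -22079489/10573038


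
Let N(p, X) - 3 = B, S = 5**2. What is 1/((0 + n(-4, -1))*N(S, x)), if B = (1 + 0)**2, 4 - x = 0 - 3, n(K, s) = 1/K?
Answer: -1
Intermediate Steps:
S = 25
x = 7 (x = 4 - (0 - 3) = 4 - 1*(-3) = 4 + 3 = 7)
B = 1 (B = 1**2 = 1)
N(p, X) = 4 (N(p, X) = 3 + 1 = 4)
1/((0 + n(-4, -1))*N(S, x)) = 1/((0 + 1/(-4))*4) = 1/((0 - 1/4)*4) = 1/(-1/4*4) = 1/(-1) = -1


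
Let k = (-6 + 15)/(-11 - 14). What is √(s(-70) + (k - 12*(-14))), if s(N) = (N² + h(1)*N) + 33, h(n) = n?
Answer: 3*√13974/5 ≈ 70.927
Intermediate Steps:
k = -9/25 (k = 9/(-25) = 9*(-1/25) = -9/25 ≈ -0.36000)
s(N) = 33 + N + N² (s(N) = (N² + 1*N) + 33 = (N² + N) + 33 = (N + N²) + 33 = 33 + N + N²)
√(s(-70) + (k - 12*(-14))) = √((33 - 70 + (-70)²) + (-9/25 - 12*(-14))) = √((33 - 70 + 4900) + (-9/25 + 168)) = √(4863 + 4191/25) = √(125766/25) = 3*√13974/5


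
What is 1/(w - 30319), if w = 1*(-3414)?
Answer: -1/33733 ≈ -2.9645e-5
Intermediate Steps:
w = -3414
1/(w - 30319) = 1/(-3414 - 30319) = 1/(-33733) = -1/33733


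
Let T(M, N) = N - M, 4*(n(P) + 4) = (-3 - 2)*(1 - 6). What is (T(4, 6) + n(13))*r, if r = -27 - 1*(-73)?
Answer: 391/2 ≈ 195.50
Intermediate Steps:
r = 46 (r = -27 + 73 = 46)
n(P) = 9/4 (n(P) = -4 + ((-3 - 2)*(1 - 6))/4 = -4 + (-5*(-5))/4 = -4 + (¼)*25 = -4 + 25/4 = 9/4)
(T(4, 6) + n(13))*r = ((6 - 1*4) + 9/4)*46 = ((6 - 4) + 9/4)*46 = (2 + 9/4)*46 = (17/4)*46 = 391/2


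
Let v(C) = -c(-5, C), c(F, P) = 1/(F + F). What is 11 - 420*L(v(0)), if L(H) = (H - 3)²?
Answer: -17606/5 ≈ -3521.2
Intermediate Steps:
c(F, P) = 1/(2*F)
v(C) = ⅒ (v(C) = -1/(2*(-5)) = -(-1)/(2*5) = -1*(-⅒) = ⅒)
L(H) = (-3 + H)²
11 - 420*L(v(0)) = 11 - 420*(-3 + ⅒)² = 11 - 420*(-29/10)² = 11 - 420*841/100 = 11 - 17661/5 = -17606/5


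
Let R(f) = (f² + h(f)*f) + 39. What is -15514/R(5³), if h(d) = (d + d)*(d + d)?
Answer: -7757/3914082 ≈ -0.0019818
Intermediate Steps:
h(d) = 4*d² (h(d) = (2*d)*(2*d) = 4*d²)
R(f) = 39 + f² + 4*f³ (R(f) = (f² + (4*f²)*f) + 39 = (f² + 4*f³) + 39 = 39 + f² + 4*f³)
-15514/R(5³) = -15514/(39 + (5³)² + 4*(5³)³) = -15514/(39 + 125² + 4*125³) = -15514/(39 + 15625 + 4*1953125) = -15514/(39 + 15625 + 7812500) = -15514/7828164 = -15514*1/7828164 = -7757/3914082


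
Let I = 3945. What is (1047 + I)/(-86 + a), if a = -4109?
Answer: -4992/4195 ≈ -1.1900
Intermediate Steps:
(1047 + I)/(-86 + a) = (1047 + 3945)/(-86 - 4109) = 4992/(-4195) = 4992*(-1/4195) = -4992/4195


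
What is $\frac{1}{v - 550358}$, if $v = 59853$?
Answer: $- \frac{1}{490505} \approx -2.0387 \cdot 10^{-6}$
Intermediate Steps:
$\frac{1}{v - 550358} = \frac{1}{59853 - 550358} = \frac{1}{-490505} = - \frac{1}{490505}$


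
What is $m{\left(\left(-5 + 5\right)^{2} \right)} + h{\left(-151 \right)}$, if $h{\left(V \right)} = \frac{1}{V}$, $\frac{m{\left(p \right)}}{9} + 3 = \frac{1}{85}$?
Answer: $- \frac{345271}{12835} \approx -26.901$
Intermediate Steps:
$m{\left(p \right)} = - \frac{2286}{85}$ ($m{\left(p \right)} = -27 + \frac{9}{85} = - \frac{2286}{85}$)
$m{\left(\left(-5 + 5\right)^{2} \right)} + h{\left(-151 \right)} = - \frac{2286}{85} + \frac{1}{-151} = - \frac{2286}{85} - \frac{1}{151} = - \frac{345271}{12835}$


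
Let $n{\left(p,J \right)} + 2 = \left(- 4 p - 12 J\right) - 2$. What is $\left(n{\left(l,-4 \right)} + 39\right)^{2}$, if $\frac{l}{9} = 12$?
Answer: $121801$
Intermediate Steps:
$l = 108$ ($l = 9 \cdot 12 = 108$)
$n{\left(p,J \right)} = -4 - 12 J - 4 p$ ($n{\left(p,J \right)} = -2 - \left(2 + 4 p + 12 J\right) = -4 - 12 J - 4 p$)
$\left(n{\left(l,-4 \right)} + 39\right)^{2} = \left(\left(-4 - -48 - 432\right) + 39\right)^{2} = \left(\left(-4 + 48 - 432\right) + 39\right)^{2} = \left(-388 + 39\right)^{2} = \left(-349\right)^{2} = 121801$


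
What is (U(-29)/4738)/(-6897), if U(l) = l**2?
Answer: -841/32677986 ≈ -2.5736e-5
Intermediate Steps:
(U(-29)/4738)/(-6897) = ((-29)**2/4738)/(-6897) = (841*(1/4738))*(-1/6897) = (841/4738)*(-1/6897) = -841/32677986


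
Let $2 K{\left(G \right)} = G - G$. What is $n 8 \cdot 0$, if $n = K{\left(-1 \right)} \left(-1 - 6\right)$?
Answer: $0$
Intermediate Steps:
$K{\left(G \right)} = 0$ ($K{\left(G \right)} = \frac{G - G}{2} = \frac{1}{2} \cdot 0 = 0$)
$n = 0$ ($n = 0 \left(-1 - 6\right) = 0 \left(-7\right) = 0$)
$n 8 \cdot 0 = 0 \cdot 8 \cdot 0 = 0 \cdot 0 = 0$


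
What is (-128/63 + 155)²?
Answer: 92871769/3969 ≈ 23399.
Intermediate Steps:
(-128/63 + 155)² = (9637/63)² = 92871769/3969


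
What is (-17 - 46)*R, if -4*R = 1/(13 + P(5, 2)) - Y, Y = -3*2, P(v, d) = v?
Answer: 763/8 ≈ 95.375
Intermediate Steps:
Y = -6
R = -109/72 (R = -(1/(13 + 5) - 1*(-6))/4 = -(1/18 + 6)/4 = -¼*109/18 = -109/72 ≈ -1.5139)
(-17 - 46)*R = (-17 - 46)*(-109/72) = -63*(-109/72) = 763/8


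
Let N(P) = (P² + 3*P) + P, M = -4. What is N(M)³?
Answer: 0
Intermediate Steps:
N(P) = P² + 4*P
N(M)³ = (-4*(4 - 4))³ = (-4*0)³ = 0³ = 0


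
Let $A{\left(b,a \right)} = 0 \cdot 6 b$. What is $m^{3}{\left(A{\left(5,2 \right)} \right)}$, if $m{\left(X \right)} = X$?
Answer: $0$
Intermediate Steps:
$A{\left(b,a \right)} = 0$ ($A{\left(b,a \right)} = 0 b = 0$)
$m^{3}{\left(A{\left(5,2 \right)} \right)} = 0^{3} = 0$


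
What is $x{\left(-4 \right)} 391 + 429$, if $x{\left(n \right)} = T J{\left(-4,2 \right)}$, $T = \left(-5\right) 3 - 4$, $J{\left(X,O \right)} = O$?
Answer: $-14429$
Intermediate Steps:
$T = -19$ ($T = -15 - 4 = -19$)
$x{\left(n \right)} = -38$ ($x{\left(n \right)} = \left(-19\right) 2 = -38$)
$x{\left(-4 \right)} 391 + 429 = \left(-38\right) 391 + 429 = -14858 + 429 = -14429$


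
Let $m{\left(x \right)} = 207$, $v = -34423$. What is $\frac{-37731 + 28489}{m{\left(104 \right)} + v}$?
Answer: $\frac{4621}{17108} \approx 0.27011$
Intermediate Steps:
$\frac{-37731 + 28489}{m{\left(104 \right)} + v} = \frac{-37731 + 28489}{207 - 34423} = - \frac{9242}{-34216} = \left(-9242\right) \left(- \frac{1}{34216}\right) = \frac{4621}{17108}$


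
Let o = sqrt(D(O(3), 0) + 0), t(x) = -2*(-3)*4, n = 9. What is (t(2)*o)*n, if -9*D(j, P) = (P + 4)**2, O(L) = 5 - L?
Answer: 288*I ≈ 288.0*I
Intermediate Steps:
D(j, P) = -(4 + P)**2/9 (D(j, P) = -(P + 4)**2/9 = -(4 + P)**2/9)
t(x) = 24 (t(x) = 6*4 = 24)
o = 4*I/3 (o = sqrt(-(4 + 0)**2/9 + 0) = sqrt(-1/9*4**2 + 0) = sqrt(-1/9*16 + 0) = sqrt(-16/9 + 0) = sqrt(-16/9) = 4*I/3 ≈ 1.3333*I)
(t(2)*o)*n = (24*(4*I/3))*9 = (32*I)*9 = 288*I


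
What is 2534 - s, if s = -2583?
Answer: 5117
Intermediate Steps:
2534 - s = 2534 - 1*(-2583) = 2534 + 2583 = 5117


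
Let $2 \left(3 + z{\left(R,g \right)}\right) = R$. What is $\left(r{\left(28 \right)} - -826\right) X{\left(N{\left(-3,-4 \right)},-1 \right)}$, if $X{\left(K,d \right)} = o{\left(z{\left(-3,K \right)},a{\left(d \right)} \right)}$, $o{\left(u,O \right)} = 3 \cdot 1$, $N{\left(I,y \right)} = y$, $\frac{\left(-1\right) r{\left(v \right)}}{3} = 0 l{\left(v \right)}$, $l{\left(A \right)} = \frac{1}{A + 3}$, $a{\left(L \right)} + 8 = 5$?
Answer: $2478$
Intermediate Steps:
$a{\left(L \right)} = -3$ ($a{\left(L \right)} = -8 + 5 = -3$)
$l{\left(A \right)} = \frac{1}{3 + A}$
$z{\left(R,g \right)} = -3 + \frac{R}{2}$
$r{\left(v \right)} = 0$ ($r{\left(v \right)} = - 3 \frac{0}{3 + v} = \left(-3\right) 0 = 0$)
$o{\left(u,O \right)} = 3$
$X{\left(K,d \right)} = 3$
$\left(r{\left(28 \right)} - -826\right) X{\left(N{\left(-3,-4 \right)},-1 \right)} = \left(0 - -826\right) 3 = \left(0 + 826\right) 3 = 826 \cdot 3 = 2478$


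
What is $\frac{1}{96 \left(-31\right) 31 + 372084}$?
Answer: $\frac{1}{279828} \approx 3.5736 \cdot 10^{-6}$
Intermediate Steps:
$\frac{1}{96 \left(-31\right) 31 + 372084} = \frac{1}{\left(-2976\right) 31 + 372084} = \frac{1}{-92256 + 372084} = \frac{1}{279828}$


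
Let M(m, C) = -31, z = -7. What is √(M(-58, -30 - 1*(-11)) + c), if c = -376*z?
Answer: 51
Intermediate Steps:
c = 2632 (c = -376*(-7) = 2632)
√(M(-58, -30 - 1*(-11)) + c) = √(-31 + 2632) = √2601 = 51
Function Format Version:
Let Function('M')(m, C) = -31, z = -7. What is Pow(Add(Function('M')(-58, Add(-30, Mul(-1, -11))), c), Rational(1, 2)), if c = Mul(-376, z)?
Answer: 51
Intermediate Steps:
c = 2632 (c = Mul(-376, -7) = 2632)
Pow(Add(Function('M')(-58, Add(-30, Mul(-1, -11))), c), Rational(1, 2)) = Pow(Add(-31, 2632), Rational(1, 2)) = Pow(2601, Rational(1, 2)) = 51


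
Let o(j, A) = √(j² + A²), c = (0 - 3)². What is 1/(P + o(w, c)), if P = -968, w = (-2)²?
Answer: -968/936927 - √97/936927 ≈ -0.0010437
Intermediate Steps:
w = 4
c = 9 (c = (-3)² = 9)
o(j, A) = √(A² + j²)
1/(P + o(w, c)) = 1/(-968 + √(9² + 4²)) = 1/(-968 + √(81 + 16)) = 1/(-968 + √97)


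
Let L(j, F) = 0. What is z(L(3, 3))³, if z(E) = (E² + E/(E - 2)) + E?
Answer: 0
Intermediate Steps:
z(E) = E + E² + E/(-2 + E) (z(E) = (E² + E/(-2 + E)) + E = E + E² + E/(-2 + E))
z(L(3, 3))³ = (0*(-1 + 0² - 1*0)/(-2 + 0))³ = (0*(-1 + 0 + 0)/(-2))³ = (0*(-½)*(-1))³ = 0³ = 0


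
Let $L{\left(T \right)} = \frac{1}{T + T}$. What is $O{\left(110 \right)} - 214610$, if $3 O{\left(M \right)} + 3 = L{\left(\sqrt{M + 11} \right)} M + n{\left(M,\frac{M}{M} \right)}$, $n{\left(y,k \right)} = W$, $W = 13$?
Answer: $-214605$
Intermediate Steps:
$L{\left(T \right)} = \frac{1}{2 T}$
$n{\left(y,k \right)} = 13$
$O{\left(M \right)} = \frac{10}{3} + \frac{M}{6 \sqrt{11 + M}}$ ($O{\left(M \right)} = -1 + \frac{\frac{1}{2 \sqrt{M + 11}} M + 13}{3} = -1 + \frac{\frac{1}{2 \sqrt{11 + M}} M + 13}{3} = -1 + \frac{\frac{M}{2 \sqrt{11 + M}} + 13}{3} = -1 + \frac{13 + \frac{M}{2 \sqrt{11 + M}}}{3} = -1 + \left(\frac{13}{3} + \frac{M}{6 \sqrt{11 + M}}\right) = \frac{10}{3} + \frac{M}{6 \sqrt{11 + M}}$)
$O{\left(110 \right)} - 214610 = \left(\frac{10}{3} + \frac{1}{6} \cdot 110 \frac{1}{\sqrt{11 + 110}}\right) - 214610 = \left(\frac{10}{3} + \frac{1}{6} \cdot 110 \frac{1}{\sqrt{121}}\right) - 214610 = \left(\frac{10}{3} + \frac{1}{6} \cdot 110 \cdot \frac{1}{11}\right) - 214610 = \left(\frac{10}{3} + \frac{5}{3}\right) - 214610 = 5 - 214610 = -214605$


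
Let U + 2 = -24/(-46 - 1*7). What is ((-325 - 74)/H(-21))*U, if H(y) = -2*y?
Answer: 779/53 ≈ 14.698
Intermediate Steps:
U = -82/53 (U = -2 - 24/(-46 - 1*7) = -2 - 24/(-46 - 7) = -2 - 24/(-53) = -2 - 24*(-1/53) = -2 + 24/53 = -82/53 ≈ -1.5472)
((-325 - 74)/H(-21))*U = ((-325 - 74)/((-2*(-21))))*(-82/53) = -399/42*(-82/53) = -399*1/42*(-82/53) = -19/2*(-82/53) = 779/53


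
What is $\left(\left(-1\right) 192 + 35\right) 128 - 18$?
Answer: $-20114$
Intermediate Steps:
$\left(\left(-1\right) 192 + 35\right) 128 - 18 = \left(-192 + 35\right) 128 - 18 = \left(-157\right) 128 - 18 = -20096 - 18 = -20114$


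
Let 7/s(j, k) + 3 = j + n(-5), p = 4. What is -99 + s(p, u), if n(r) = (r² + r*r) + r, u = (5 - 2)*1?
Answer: -4547/46 ≈ -98.848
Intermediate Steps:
u = 3 (u = 3*1 = 3)
n(r) = r + 2*r² (n(r) = (r² + r²) + r = 2*r² + r = r + 2*r²)
s(j, k) = 7/(42 + j) (s(j, k) = 7/(-3 + (j - 5*(1 + 2*(-5)))) = 7/(-3 + (j - 5*(1 - 10))) = 7/(-3 + (j - 5*(-9))) = 7/(-3 + (j + 45)) = 7/(-3 + (45 + j)) = 7/(42 + j))
-99 + s(p, u) = -99 + 7/(42 + 4) = -99 + 7/46 = -4547/46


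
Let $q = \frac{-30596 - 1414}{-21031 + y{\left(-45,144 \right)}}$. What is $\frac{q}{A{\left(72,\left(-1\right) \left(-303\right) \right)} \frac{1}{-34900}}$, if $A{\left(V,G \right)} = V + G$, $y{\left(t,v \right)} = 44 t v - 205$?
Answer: $- \frac{744766}{76589} \approx -9.7242$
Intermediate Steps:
$y{\left(t,v \right)} = -205 + 44 t v$ ($y{\left(t,v \right)} = 44 t v - 205 = -205 + 44 t v$)
$A{\left(V,G \right)} = G + V$
$q = \frac{16005}{153178}$ ($q = \frac{-30596 - 1414}{-21031 + \left(-205 + 44 \left(-45\right) 144\right)} = - \frac{32010}{-21031 - 285325} = - \frac{32010}{-306356} = \left(-32010\right) \left(- \frac{1}{306356}\right) = \frac{16005}{153178} \approx 0.10449$)
$\frac{q}{A{\left(72,\left(-1\right) \left(-303\right) \right)} \frac{1}{-34900}} = \frac{16005}{153178 \frac{\left(-1\right) \left(-303\right) + 72}{-34900}} = \frac{16005}{153178 \left(303 + 72\right) \left(- \frac{1}{34900}\right)} = \frac{16005}{153178 \cdot 375 \left(- \frac{1}{34900}\right)} = \frac{16005}{153178 \left(- \frac{15}{1396}\right)} = \frac{16005}{153178} \left(- \frac{1396}{15}\right) = - \frac{744766}{76589}$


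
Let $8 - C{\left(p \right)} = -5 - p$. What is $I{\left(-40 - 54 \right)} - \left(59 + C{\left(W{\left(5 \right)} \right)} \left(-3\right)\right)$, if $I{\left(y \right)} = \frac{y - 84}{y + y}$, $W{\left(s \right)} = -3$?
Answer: $- \frac{2637}{94} \approx -28.053$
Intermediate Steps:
$C{\left(p \right)} = 13 + p$ ($C{\left(p \right)} = 8 - \left(-5 - p\right) = 8 + \left(5 + p\right) = 13 + p$)
$I{\left(y \right)} = \frac{-84 + y}{2 y}$
$I{\left(-40 - 54 \right)} - \left(59 + C{\left(W{\left(5 \right)} \right)} \left(-3\right)\right) = \frac{-84 - 94}{2 \left(-40 - 54\right)} - \left(59 + \left(13 - 3\right) \left(-3\right)\right) = \frac{-84 - 94}{2 \left(-40 - 54\right)} - \left(59 + 10 \left(-3\right)\right) = \frac{-84 - 94}{2 \left(-94\right)} - \left(59 - 30\right) = \frac{1}{2} \left(- \frac{1}{94}\right) \left(-178\right) - 29 = \frac{89}{94} - 29 = - \frac{2637}{94}$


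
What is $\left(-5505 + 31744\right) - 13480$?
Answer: $12759$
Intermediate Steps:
$\left(-5505 + 31744\right) - 13480 = 26239 - 13480 = 12759$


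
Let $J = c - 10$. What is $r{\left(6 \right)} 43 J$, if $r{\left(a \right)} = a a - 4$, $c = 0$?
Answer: $-13760$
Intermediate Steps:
$r{\left(a \right)} = -4 + a^{2}$ ($r{\left(a \right)} = a^{2} - 4 = -4 + a^{2}$)
$J = -10$ ($J = 0 - 10 = -10$)
$r{\left(6 \right)} 43 J = \left(-4 + 6^{2}\right) 43 \left(-10\right) = \left(-4 + 36\right) 43 \left(-10\right) = 32 \cdot 43 \left(-10\right) = 1376 \left(-10\right) = -13760$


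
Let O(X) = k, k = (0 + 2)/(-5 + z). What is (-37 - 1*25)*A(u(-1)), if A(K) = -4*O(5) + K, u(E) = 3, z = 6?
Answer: 310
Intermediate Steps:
k = 2 (k = (0 + 2)/(-5 + 6) = 2/1 = 2*1 = 2)
O(X) = 2
A(K) = -8 + K (A(K) = -4*2 + K = -8 + K)
(-37 - 1*25)*A(u(-1)) = (-37 - 1*25)*(-8 + 3) = (-37 - 25)*(-5) = -62*(-5) = 310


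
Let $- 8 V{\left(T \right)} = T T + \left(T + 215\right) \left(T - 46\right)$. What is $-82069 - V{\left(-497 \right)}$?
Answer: $- \frac{256417}{8} \approx -32052.0$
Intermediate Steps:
$V{\left(T \right)} = - \frac{T^{2}}{8} - \frac{\left(-46 + T\right) \left(215 + T\right)}{8}$ ($V{\left(T \right)} = - \frac{T T + \left(T + 215\right) \left(T - 46\right)}{8} = - \frac{T^{2} + \left(215 + T\right) \left(-46 + T\right)}{8} = - \frac{T^{2} + \left(-46 + T\right) \left(215 + T\right)}{8} = - \frac{T^{2}}{8} - \frac{\left(-46 + T\right) \left(215 + T\right)}{8}$)
$-82069 - V{\left(-497 \right)} = -82069 - \left(\frac{4945}{4} - - \frac{83993}{8} - \frac{\left(-497\right)^{2}}{4}\right) = -82069 - \left(\frac{4945}{4} + \frac{83993}{8} - \frac{247009}{4}\right) = -82069 - - \frac{400135}{8} = -82069 + \frac{400135}{8} = - \frac{256417}{8}$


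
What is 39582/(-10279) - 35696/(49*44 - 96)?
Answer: -112114526/5293685 ≈ -21.179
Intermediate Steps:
39582/(-10279) - 35696/(49*44 - 96) = 39582*(-1/10279) - 35696/(2156 - 96) = -39582/10279 - 35696/2060 = -39582/10279 - 35696*1/2060 = -39582/10279 - 8924/515 = -112114526/5293685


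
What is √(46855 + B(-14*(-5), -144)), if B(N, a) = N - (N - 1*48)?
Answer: √46903 ≈ 216.57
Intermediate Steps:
B(N, a) = 48 (B(N, a) = N - (N - 48) = N - (-48 + N) = N + (48 - N) = 48)
√(46855 + B(-14*(-5), -144)) = √(46855 + 48) = √46903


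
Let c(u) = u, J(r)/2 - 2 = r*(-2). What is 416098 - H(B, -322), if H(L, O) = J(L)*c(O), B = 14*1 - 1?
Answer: 400642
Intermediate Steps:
B = 13 (B = 14 - 1 = 13)
J(r) = 4 - 4*r (J(r) = 4 + 2*(r*(-2)) = 4 + 2*(-2*r) = 4 - 4*r)
H(L, O) = O*(4 - 4*L) (H(L, O) = (4 - 4*L)*O = O*(4 - 4*L))
416098 - H(B, -322) = 416098 - 4*(-322)*(1 - 1*13) = 416098 - 4*(-322)*(1 - 13) = 416098 - 4*(-322)*(-12) = 416098 - 1*15456 = 416098 - 15456 = 400642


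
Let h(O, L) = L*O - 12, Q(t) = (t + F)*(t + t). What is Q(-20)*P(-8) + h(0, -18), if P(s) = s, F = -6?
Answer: -8332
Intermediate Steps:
Q(t) = 2*t*(-6 + t) (Q(t) = (t - 6)*(t + t) = (-6 + t)*(2*t) = 2*t*(-6 + t))
h(O, L) = -12 + L*O
Q(-20)*P(-8) + h(0, -18) = (2*(-20)*(-6 - 20))*(-8) + (-12 - 18*0) = (2*(-20)*(-26))*(-8) + (-12 + 0) = 1040*(-8) - 12 = -8320 - 12 = -8332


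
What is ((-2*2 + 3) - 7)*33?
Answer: -264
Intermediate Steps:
((-2*2 + 3) - 7)*33 = ((-4 + 3) - 7)*33 = (-1 - 7)*33 = -8*33 = -264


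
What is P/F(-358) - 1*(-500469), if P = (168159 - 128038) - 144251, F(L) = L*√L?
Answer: 500469 - 52065*I*√358/64082 ≈ 5.0047e+5 - 15.373*I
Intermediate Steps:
F(L) = L^(3/2)
P = -104130 (P = 40121 - 144251 = -104130)
P/F(-358) - 1*(-500469) = -104130*I*√358/128164 - 1*(-500469) = -104130*I*√358/128164 + 500469 = -52065*I*√358/64082 + 500469 = 500469 - 52065*I*√358/64082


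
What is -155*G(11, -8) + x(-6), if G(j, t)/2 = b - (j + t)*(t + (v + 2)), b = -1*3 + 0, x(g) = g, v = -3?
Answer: -7446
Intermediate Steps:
b = -3 (b = -3 + 0 = -3)
G(j, t) = -6 - 2*(-1 + t)*(j + t) (G(j, t) = 2*(-3 - (j + t)*(t + (-3 + 2))) = 2*(-3 - (j + t)*(t - 1)) = 2*(-3 - (j + t)*(-1 + t)) = 2*(-3 - (-1 + t)*(j + t)) = -6 - 2*(-1 + t)*(j + t))
-155*G(11, -8) + x(-6) = -155*(-6 - 2*(-8)² + 2*11 + 2*(-8) - 2*11*(-8)) - 6 = -155*(-6 - 2*64 + 22 - 16 + 176) - 6 = -155*(-6 - 128 + 22 - 16 + 176) - 6 = -155*48 - 6 = -7440 - 6 = -7446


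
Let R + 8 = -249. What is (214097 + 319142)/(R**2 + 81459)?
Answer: 533239/147508 ≈ 3.6150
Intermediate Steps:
R = -257 (R = -8 - 249 = -257)
(214097 + 319142)/(R**2 + 81459) = (214097 + 319142)/((-257)**2 + 81459) = 533239/(66049 + 81459) = 533239/147508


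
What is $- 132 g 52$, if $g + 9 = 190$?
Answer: $-1242384$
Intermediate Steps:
$g = 181$ ($g = -9 + 190 = 181$)
$- 132 g 52 = \left(-132\right) 181 \cdot 52 = \left(-23892\right) 52 = -1242384$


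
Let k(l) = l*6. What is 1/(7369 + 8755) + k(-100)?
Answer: -9674399/16124 ≈ -600.00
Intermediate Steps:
k(l) = 6*l
1/(7369 + 8755) + k(-100) = 1/(7369 + 8755) + 6*(-100) = 1/16124 - 600 = -9674399/16124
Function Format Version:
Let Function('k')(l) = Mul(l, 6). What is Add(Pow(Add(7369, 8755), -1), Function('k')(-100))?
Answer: Rational(-9674399, 16124) ≈ -600.00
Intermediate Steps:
Function('k')(l) = Mul(6, l)
Add(Pow(Add(7369, 8755), -1), Function('k')(-100)) = Add(Pow(Add(7369, 8755), -1), Mul(6, -100)) = Add(Pow(16124, -1), -600) = Add(Rational(1, 16124), -600) = Rational(-9674399, 16124)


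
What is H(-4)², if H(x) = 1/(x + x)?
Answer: 1/64 ≈ 0.015625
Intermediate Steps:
H(x) = 1/(2*x)
H(-4)² = ((½)/(-4))² = ((½)*(-¼))² = (-⅛)² = 1/64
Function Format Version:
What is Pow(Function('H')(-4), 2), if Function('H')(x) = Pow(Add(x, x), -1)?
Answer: Rational(1, 64) ≈ 0.015625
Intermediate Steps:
Function('H')(x) = Mul(Rational(1, 2), Pow(x, -1)) (Function('H')(x) = Pow(Mul(2, x), -1) = Mul(Rational(1, 2), Pow(x, -1)))
Pow(Function('H')(-4), 2) = Pow(Mul(Rational(1, 2), Pow(-4, -1)), 2) = Pow(Mul(Rational(1, 2), Rational(-1, 4)), 2) = Pow(Rational(-1, 8), 2) = Rational(1, 64)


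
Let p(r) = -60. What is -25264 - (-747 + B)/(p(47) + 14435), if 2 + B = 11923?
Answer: -363181174/14375 ≈ -25265.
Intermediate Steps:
B = 11921 (B = -2 + 11923 = 11921)
-25264 - (-747 + B)/(p(47) + 14435) = -25264 - (-747 + 11921)/(-60 + 14435) = -25264 - 11174/14375 = -363181174/14375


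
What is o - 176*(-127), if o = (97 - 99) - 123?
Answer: 22227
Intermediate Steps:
o = -125 (o = -2 - 123 = -125)
o - 176*(-127) = -125 - 176*(-127) = -125 + 22352 = 22227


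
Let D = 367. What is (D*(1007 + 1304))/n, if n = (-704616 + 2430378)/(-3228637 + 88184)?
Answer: -2663534386061/1725762 ≈ -1.5434e+6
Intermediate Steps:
n = -1725762/3140453 (n = 1725762/(-3140453) = 1725762*(-1/3140453) = -1725762/3140453 ≈ -0.54953)
(D*(1007 + 1304))/n = (367*(1007 + 1304))/(-1725762/3140453) = (367*2311)*(-3140453/1725762) = 848137*(-3140453/1725762) = -2663534386061/1725762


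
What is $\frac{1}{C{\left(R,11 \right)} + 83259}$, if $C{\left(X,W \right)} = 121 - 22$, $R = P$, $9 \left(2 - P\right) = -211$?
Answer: $\frac{1}{83358} \approx 1.1996 \cdot 10^{-5}$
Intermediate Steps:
$P = \frac{229}{9}$ ($P = 2 - - \frac{211}{9} = 2 + \frac{211}{9} = \frac{229}{9} \approx 25.444$)
$R = \frac{229}{9} \approx 25.444$
$C{\left(X,W \right)} = 99$
$\frac{1}{C{\left(R,11 \right)} + 83259} = \frac{1}{99 + 83259} = \frac{1}{83358}$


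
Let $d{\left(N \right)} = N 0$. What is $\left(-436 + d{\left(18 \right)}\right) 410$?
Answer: $-178760$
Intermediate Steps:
$d{\left(N \right)} = 0$
$\left(-436 + d{\left(18 \right)}\right) 410 = \left(-436 + 0\right) 410 = \left(-436\right) 410 = -178760$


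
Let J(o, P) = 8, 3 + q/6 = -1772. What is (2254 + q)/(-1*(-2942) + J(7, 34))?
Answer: -4198/1475 ≈ -2.8461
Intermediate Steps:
q = -10650 (q = -18 + 6*(-1772) = -18 - 10632 = -10650)
(2254 + q)/(-1*(-2942) + J(7, 34)) = (2254 - 10650)/(-1*(-2942) + 8) = -8396/(2942 + 8) = -8396/2950 = -8396*1/2950 = -4198/1475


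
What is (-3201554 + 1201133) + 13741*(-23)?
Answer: -2316464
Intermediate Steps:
(-3201554 + 1201133) + 13741*(-23) = -2000421 - 316043 = -2316464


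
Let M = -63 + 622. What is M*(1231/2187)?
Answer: 688129/2187 ≈ 314.65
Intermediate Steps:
M = 559
M*(1231/2187) = 559*(1231/2187) = 688129/2187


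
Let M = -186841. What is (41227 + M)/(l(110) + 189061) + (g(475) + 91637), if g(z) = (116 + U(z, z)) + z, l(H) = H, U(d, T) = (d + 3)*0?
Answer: 5815572458/63057 ≈ 92227.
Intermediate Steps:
U(d, T) = 0 (U(d, T) = (3 + d)*0 = 0)
g(z) = 116 + z (g(z) = (116 + 0) + z = 116 + z)
(41227 + M)/(l(110) + 189061) + (g(475) + 91637) = (41227 - 186841)/(110 + 189061) + ((116 + 475) + 91637) = -145614/189171 + (591 + 91637) = -145614*1/189171 + 92228 = -48538/63057 + 92228 = 5815572458/63057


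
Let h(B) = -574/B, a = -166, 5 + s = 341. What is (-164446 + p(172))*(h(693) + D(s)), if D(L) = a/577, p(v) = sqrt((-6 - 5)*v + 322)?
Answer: 10483103608/57123 - 63748*I*sqrt(1570)/57123 ≈ 1.8352e+5 - 44.219*I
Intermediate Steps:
s = 336 (s = -5 + 341 = 336)
p(v) = sqrt(322 - 11*v) (p(v) = sqrt(-11*v + 322) = sqrt(322 - 11*v))
D(L) = -166/577
(-164446 + p(172))*(h(693) + D(s)) = (-164446 + sqrt(322 - 11*172))*(-574/693 - 166/577) = (-164446 + sqrt(322 - 1892))*(-574*1/693 - 166/577) = (-164446 + sqrt(-1570))*(-82/99 - 166/577) = (-164446 + I*sqrt(1570))*(-63748/57123) = 10483103608/57123 - 63748*I*sqrt(1570)/57123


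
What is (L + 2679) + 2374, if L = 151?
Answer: 5204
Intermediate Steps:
(L + 2679) + 2374 = (151 + 2679) + 2374 = 2830 + 2374 = 5204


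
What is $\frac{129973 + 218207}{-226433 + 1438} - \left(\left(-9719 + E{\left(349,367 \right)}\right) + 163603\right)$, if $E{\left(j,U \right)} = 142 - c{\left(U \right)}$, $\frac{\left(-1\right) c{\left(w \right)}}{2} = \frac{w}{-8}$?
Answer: $- \frac{27707827807}{179996} \approx -1.5394 \cdot 10^{5}$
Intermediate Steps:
$c{\left(w \right)} = \frac{w}{4}$ ($c{\left(w \right)} = - 2 \frac{w}{-8} = - 2 w \left(- \frac{1}{8}\right) = - 2 \left(- \frac{w}{8}\right) = \frac{w}{4}$)
$E{\left(j,U \right)} = 142 - \frac{U}{4}$
$\frac{129973 + 218207}{-226433 + 1438} - \left(\left(-9719 + E{\left(349,367 \right)}\right) + 163603\right) = \frac{129973 + 218207}{-226433 + 1438} - \left(\left(-9719 + \left(142 - \frac{367}{4}\right)\right) + 163603\right) = \frac{348180}{-224995} - \left(\left(-9719 + \left(142 - \frac{367}{4}\right)\right) + 163603\right) = 348180 \left(- \frac{1}{224995}\right) - \left(\left(-9719 + \frac{201}{4}\right) + 163603\right) = - \frac{69636}{44999} - \left(- \frac{38675}{4} + 163603\right) = - \frac{69636}{44999} - \frac{615737}{4} = - \frac{27707827807}{179996}$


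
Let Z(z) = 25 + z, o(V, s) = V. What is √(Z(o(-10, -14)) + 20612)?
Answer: √20627 ≈ 143.62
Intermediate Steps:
√(Z(o(-10, -14)) + 20612) = √((25 - 10) + 20612) = √(15 + 20612) = √20627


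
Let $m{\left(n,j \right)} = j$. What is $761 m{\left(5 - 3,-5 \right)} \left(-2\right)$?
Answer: $7610$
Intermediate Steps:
$761 m{\left(5 - 3,-5 \right)} \left(-2\right) = 761 \left(\left(-5\right) \left(-2\right)\right) = 761 \cdot 10 = 7610$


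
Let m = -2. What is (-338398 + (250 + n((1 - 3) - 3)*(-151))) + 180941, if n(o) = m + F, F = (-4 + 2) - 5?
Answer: -155848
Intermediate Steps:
F = -7 (F = -2 - 5 = -7)
n(o) = -9 (n(o) = -2 - 7 = -9)
(-338398 + (250 + n((1 - 3) - 3)*(-151))) + 180941 = (-338398 + (250 - 9*(-151))) + 180941 = (-338398 + (250 + 1359)) + 180941 = (-338398 + 1609) + 180941 = -336789 + 180941 = -155848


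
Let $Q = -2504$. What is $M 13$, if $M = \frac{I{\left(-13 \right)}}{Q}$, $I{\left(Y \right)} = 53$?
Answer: $- \frac{689}{2504} \approx -0.27516$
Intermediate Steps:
$M = - \frac{53}{2504}$ ($M = \frac{53}{-2504} = 53 \left(- \frac{1}{2504}\right) = - \frac{53}{2504} \approx -0.021166$)
$M 13 = \left(- \frac{53}{2504}\right) 13 = - \frac{689}{2504}$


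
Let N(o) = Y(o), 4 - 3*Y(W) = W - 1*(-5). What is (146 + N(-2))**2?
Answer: 192721/9 ≈ 21413.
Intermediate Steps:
Y(W) = -1/3 - W/3 (Y(W) = 4/3 - (W - 1*(-5))/3 = 4/3 - (W + 5)/3 = 4/3 - (5 + W)/3 = 4/3 + (-5/3 - W/3) = -1/3 - W/3)
N(o) = -1/3 - o/3
(146 + N(-2))**2 = (146 + (-1/3 - 1/3*(-2)))**2 = (146 + (-1/3 + 2/3))**2 = (146 + 1/3)**2 = (439/3)**2 = 192721/9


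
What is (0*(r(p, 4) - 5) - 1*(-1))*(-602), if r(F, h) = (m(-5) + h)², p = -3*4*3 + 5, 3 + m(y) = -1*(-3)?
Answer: -602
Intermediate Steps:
m(y) = 0 (m(y) = -3 - 1*(-3) = -3 + 3 = 0)
p = -31 (p = -12*3 + 5 = -36 + 5 = -31)
r(F, h) = h² (r(F, h) = (0 + h)² = h²)
(0*(r(p, 4) - 5) - 1*(-1))*(-602) = (0*(4² - 5) - 1*(-1))*(-602) = (0*(16 - 5) + 1)*(-602) = (0*11 + 1)*(-602) = (0 + 1)*(-602) = 1*(-602) = -602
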